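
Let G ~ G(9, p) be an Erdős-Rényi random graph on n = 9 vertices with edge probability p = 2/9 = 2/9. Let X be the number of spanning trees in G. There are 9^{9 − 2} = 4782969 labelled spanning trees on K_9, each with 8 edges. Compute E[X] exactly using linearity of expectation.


K_9 has 9^{9 − 2} = 4782969 labelled spanning trees.
For each such spanning tree H, let X_H = 1 if all 8 edges of H are present in G. Then P[X_H = 1] = p^{8} = (2/9)^{8} = 256/43046721.
Summing the indicators: E[X] = Σ_H E[X_H] = 4782969 · p^{8} = 4782969 · 256/43046721 = 256/9.
Numerically: E[X] ≈ 28.4.

E[X] = 4782969 · (2/9)^{8} = 256/9 ≈ 28.4.


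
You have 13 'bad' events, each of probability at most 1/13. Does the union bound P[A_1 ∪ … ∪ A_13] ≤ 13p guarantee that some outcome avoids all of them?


Union bound: P[∪_{i=1}^{13} A_i] ≤ Σ_i P[A_i] ≤ 13·p = 13·(1/13) = 1.
Numerically: 1 ≈ 1.000000.
Is 1 < 1? NO.
Since the bound 1 is ≥ 1, the union bound is uninformative here; it does NOT by itself certify existence.

13·p = 1 ≈ 1.000000; existence NOT certified by the union bound.


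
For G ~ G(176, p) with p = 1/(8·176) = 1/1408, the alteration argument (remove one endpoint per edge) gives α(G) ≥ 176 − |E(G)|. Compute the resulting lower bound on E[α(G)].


E[|E(G)|] = C(176, 2)·p = 15400 · (1/1408) = 175/16.
E[α(G)] ≥ n − E[|E(G)|] = 176 − 175/16 = 2641/16.
Numerically: ≈ 165.062500.
(This is only a lower bound; the true E[α(G)] may be larger.)

E[α(G)] ≥ 2641/16 ≈ 165.062500.


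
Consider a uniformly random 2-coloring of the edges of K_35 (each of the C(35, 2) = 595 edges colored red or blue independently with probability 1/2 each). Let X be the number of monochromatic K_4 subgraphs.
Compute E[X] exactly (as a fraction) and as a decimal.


Let X = Σ_S X_S over the C(35, 4) = 52360 subsets S of size 4, where X_S = 1 if the K_4 on S is monochromatic.
For a fixed S, the K_4 on S has C(4, 2) = 6 edges. P[all 6 edges red] = (1/2)^6, and likewise for blue, so P[monochromatic] = 2·(1/2)^6 = 2^{1 − 6} = 1/32.
By linearity: E[X] = C(35, 4) · 2^{1 − 6} = 52360 · 1/32 = 6545/4.
Numerically: E[X] ≈ 1636.25000.

E[X] = C(35,4)·2^(1−C(4,2)) = 6545/4 ≈ 1636.25000.


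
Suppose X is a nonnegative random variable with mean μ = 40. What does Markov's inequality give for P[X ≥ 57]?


μ = E[X] = 40, a = 57.
Markov: P[X ≥ 57] ≤ μ/a = (40)/57 = 40/57.
Numerically: ≈ 0.7018.
(Since a = 57 > μ = 40.0000, the bound 40/57 is < 1 and informative.)

P[X ≥ 57] ≤ 40/57 ≈ 0.7018.


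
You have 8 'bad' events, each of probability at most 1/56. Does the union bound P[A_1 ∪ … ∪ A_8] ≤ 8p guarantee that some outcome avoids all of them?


Union bound: P[∪_{i=1}^{8} A_i] ≤ Σ_i P[A_i] ≤ 8·p = 8·(1/56) = 1/7.
Numerically: 1/7 ≈ 0.1428571.
Is 1/7 < 1? YES.
Since P[∪ A_i] ≤ 1/7 < 1, the complement has P[∩ A_i^c] ≥ 1 − 1/7 = 6/7 > 0, so some outcome avoids every A_i.

8·p = 1/7 ≈ 0.1428571; existence CERTIFIED by the union bound.


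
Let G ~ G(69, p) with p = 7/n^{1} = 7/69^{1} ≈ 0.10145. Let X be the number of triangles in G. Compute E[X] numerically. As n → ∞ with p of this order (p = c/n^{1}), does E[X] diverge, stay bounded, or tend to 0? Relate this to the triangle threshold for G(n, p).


Number of potential triangles: C(69, 3) = 52394.
Each occurs with probability p³ ≈ (0.10145)³ ≈ 1.0441114e-03.
By linearity: E[X] = C(69, 3)·p³ ≈ 52394 · 1.0441114e-03 ≈ 54.70517.
Here α = 1, so p = 7/n is exactly at the triangle threshold p ~ 1/n. Asymptotically E[X] → c³/6 = 7³/6 = 343/6 ≈ 57.16667, a bounded constant. In this regime the triangle count is asymptotically Poisson(c³/6).

E[X] ≈ 54.70517; in regime p = Θ(1/n^{1}) E[X] stays bounded (at the triangle threshold p ~ 1/n).


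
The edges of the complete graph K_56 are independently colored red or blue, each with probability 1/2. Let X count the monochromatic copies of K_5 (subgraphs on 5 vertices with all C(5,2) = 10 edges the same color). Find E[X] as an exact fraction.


Let X = Σ_S X_S over the C(56, 5) = 3819816 subsets S of size 5, where X_S = 1 if the K_5 on S is monochromatic.
For a fixed S, the K_5 on S has C(5, 2) = 10 edges. P[all 10 edges red] = (1/2)^10, and likewise for blue, so P[monochromatic] = 2·(1/2)^10 = 2^{1 − 10} = 1/512.
By linearity of expectation: E[X] = C(56, 5) · 2^{1 − 10} = 3819816 · 1/512 = 477477/64.
Numerically: E[X] ≈ 7460.57812.

E[X] = C(56,5)·2^(1−C(5,2)) = 477477/64 ≈ 7460.57812.


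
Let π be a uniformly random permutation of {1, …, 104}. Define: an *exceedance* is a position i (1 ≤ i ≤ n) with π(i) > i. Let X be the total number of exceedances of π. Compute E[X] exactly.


Write X = Σ_{i=1}^{104} X_i, where X_i = 1_{π(i) > i}.
For each fixed i, π(i) is uniform over {1, …, 104} (marginal of a uniform permutation), so P[π(i) > i] = (n − i)/n. Summing: Σ_{i=1}^{104} (n − i)/n = (0 + 1 + … + 103)/104 = 104(104 − 1)/(2·104) = (104 − 1)/2.
Hence E[X] = Σ_{i=1}^{104} (104 − i)/104 = 103/2 ≈ 51.500.

E[X] = 103/2 = 51.500.


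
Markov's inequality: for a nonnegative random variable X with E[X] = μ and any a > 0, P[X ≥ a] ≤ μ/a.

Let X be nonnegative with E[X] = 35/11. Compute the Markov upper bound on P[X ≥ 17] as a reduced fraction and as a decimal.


μ = E[X] = 35/11, a = 17.
Markov: P[X ≥ 17] ≤ μ/a = (35/11)/17 = 35/187.
Numerically: ≈ 0.187.
(Since a = 17 > μ = 3.182, the bound 35/187 is < 1 and informative.)

P[X ≥ 17] ≤ 35/187 ≈ 0.187.


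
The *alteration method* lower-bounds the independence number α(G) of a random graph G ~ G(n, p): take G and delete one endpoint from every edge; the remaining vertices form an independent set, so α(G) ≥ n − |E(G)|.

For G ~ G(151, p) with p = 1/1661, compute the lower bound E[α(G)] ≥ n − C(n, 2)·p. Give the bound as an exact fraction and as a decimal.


E[|E(G)|] = C(151, 2)·p = 11325 · (1/1661) = 75/11.
E[α(G)] ≥ n − E[|E(G)|] = 151 − 75/11 = 1586/11.
Numerically: ≈ 144.181818.
(This is only a lower bound; the true E[α(G)] may be larger.)

E[α(G)] ≥ 1586/11 ≈ 144.181818.


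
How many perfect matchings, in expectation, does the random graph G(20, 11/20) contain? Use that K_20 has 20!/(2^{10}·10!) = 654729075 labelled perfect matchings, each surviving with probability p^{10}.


K_20 has 20!/(2^{10}·10!) = 654729075 labelled perfect matchings.
For each such perfect matching H, let X_H = 1 if all 10 edges of H are present in G. Then P[X_H = 1] = p^{10} = (11/20)^{10} = 25937424601/10240000000000.
Summing the indicators: E[X] = Σ_H E[X_H] = 654729075 · p^{10} = 654729075 · 25937424601/10240000000000 = 679279440675798963/409600000000.
Numerically: E[X] ≈ 1.6584e+06.

E[X] = 654729075 · (11/20)^{10} = 679279440675798963/409600000000 ≈ 1.6584e+06.


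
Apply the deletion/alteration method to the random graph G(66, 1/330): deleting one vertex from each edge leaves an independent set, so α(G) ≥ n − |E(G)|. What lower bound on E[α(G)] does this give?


E[|E(G)|] = C(66, 2)·p = 2145 · (1/330) = 13/2.
E[α(G)] ≥ n − E[|E(G)|] = 66 − 13/2 = 119/2.
Numerically: ≈ 59.500000.
(This is only a lower bound; the true E[α(G)] may be larger.)

E[α(G)] ≥ 119/2 ≈ 59.500000.


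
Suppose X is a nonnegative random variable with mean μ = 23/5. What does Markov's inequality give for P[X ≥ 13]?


μ = E[X] = 23/5, a = 13.
Markov: P[X ≥ 13] ≤ μ/a = (23/5)/13 = 23/65.
Numerically: ≈ 0.353846.
(Since a = 13 > μ = 4.600000, the bound 23/65 is < 1 and informative.)

P[X ≥ 13] ≤ 23/65 ≈ 0.353846.


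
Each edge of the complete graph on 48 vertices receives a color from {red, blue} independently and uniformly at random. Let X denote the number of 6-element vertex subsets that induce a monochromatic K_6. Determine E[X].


Let X = Σ_S X_S over the C(48, 6) = 12271512 subsets S of size 6, where X_S = 1 if the K_6 on S is monochromatic.
For a fixed S, the K_6 on S has C(6, 2) = 15 edges. P[all 15 edges red] = (1/2)^15, and likewise for blue, so P[monochromatic] = 2·(1/2)^15 = 2^{1 − 15} = 1/16384.
Summing: E[X] = C(48, 6) · 2^{1 − 15} = 12271512 · 1/16384 = 1533939/2048.
Numerically: E[X] ≈ 748.99365.

E[X] = C(48,6)·2^(1−C(6,2)) = 1533939/2048 ≈ 748.99365.


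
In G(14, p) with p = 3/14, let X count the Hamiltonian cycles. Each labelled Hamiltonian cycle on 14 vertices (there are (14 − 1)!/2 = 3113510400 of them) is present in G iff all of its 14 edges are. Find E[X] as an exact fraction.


K_14 has (14 − 1)!/2 = 3113510400 labelled Hamiltonian cycles.
For each such Hamiltonian cycle H, let X_H = 1 if all 14 edges of H are present in G. Then P[X_H = 1] = p^{14} = (3/14)^{14} = 4782969/11112006825558016.
By linearity of expectation: E[X] = Σ_H E[X_H] = 3113510400 · p^{14} = 3113510400 · 4782969/11112006825558016 = 4155084744525/3100448333024.
Numerically: E[X] ≈ 1.34.

E[X] = 3113510400 · (3/14)^{14} = 4155084744525/3100448333024 ≈ 1.34.


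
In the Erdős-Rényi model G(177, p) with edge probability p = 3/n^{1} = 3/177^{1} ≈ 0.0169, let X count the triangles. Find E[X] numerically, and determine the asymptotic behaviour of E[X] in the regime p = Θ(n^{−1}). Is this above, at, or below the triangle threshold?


Number of potential triangles: C(177, 3) = 908600.
Each occurs with probability p³ ≈ (0.0169)³ ≈ 4.86905e-06.
By linearity: E[X] = C(177, 3)·p³ ≈ 908600 · 4.86905e-06 ≈ 4.424.
Here α = 1, so p = 3/n is exactly at the triangle threshold p ~ 1/n. Asymptotically E[X] → c³/6 = 3³/6 = 9/2 ≈ 4.500, a bounded constant. In this regime the triangle count is asymptotically Poisson(c³/6).

E[X] ≈ 4.424; in regime p = Θ(1/n^{1}) E[X] stays bounded (at the triangle threshold p ~ 1/n).


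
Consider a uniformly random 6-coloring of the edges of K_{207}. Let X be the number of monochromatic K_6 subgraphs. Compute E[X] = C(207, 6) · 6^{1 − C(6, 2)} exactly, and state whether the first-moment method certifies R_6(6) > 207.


E[X] = C(207, 6) · 6^{1 − 15} = 101563230237 · 6^{−14} = 101563230237/78364164096.
As a reduced fraction: E[X] = 33854410079/26121388032 ≈ 1.29604.
Is E[X] < 1? NO.
Since E[X] ≥ 1, the first-moment bound is inconclusive at n = 207; it does NOT by itself certify R_6(6) > 207.

E[X] = 33854410079/26121388032 ≈ 1.29604; E[X] ≥ 1; first-moment method inconclusive here.


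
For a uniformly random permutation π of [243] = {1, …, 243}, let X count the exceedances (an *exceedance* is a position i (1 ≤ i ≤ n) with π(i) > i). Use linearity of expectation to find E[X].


Write X = Σ_{i=1}^{243} X_i, where X_i = 1_{π(i) > i}.
For each fixed i, π(i) is uniform over {1, …, 243} (marginal of a uniform permutation), so P[π(i) > i] = (n − i)/n. Summing: Σ_{i=1}^{243} (n − i)/n = (0 + 1 + … + 242)/243 = 243(243 − 1)/(2·243) = (243 − 1)/2.
Hence E[X] = Σ_{i=1}^{243} (243 − i)/243 = 121 ≈ 121.0000.

E[X] = 121 = 121.0000.


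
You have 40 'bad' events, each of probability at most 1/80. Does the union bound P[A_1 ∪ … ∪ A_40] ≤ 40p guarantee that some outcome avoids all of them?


Union bound: P[∪_{i=1}^{40} A_i] ≤ Σ_i P[A_i] ≤ 40·p = 40·(1/80) = 1/2.
Numerically: 1/2 ≈ 0.500.
Is 1/2 < 1? YES.
Since P[∪ A_i] ≤ 1/2 < 1, the complement has P[∩ A_i^c] ≥ 1 − 1/2 = 1/2 > 0, so some outcome avoids every A_i.

40·p = 1/2 ≈ 0.500; existence CERTIFIED by the union bound.


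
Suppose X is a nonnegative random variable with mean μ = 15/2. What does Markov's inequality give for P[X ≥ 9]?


μ = E[X] = 15/2, a = 9.
Markov: P[X ≥ 9] ≤ μ/a = (15/2)/9 = 5/6.
Numerically: ≈ 0.833.
(Since a = 9 > μ = 7.500, the bound 5/6 is < 1 and informative.)

P[X ≥ 9] ≤ 5/6 ≈ 0.833.


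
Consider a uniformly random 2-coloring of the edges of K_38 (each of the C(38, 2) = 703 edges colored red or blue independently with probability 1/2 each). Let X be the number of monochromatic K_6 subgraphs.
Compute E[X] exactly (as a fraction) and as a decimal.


Let X = Σ_S X_S over the C(38, 6) = 2760681 subsets S of size 6, where X_S = 1 if the K_6 on S is monochromatic.
For a fixed S, the K_6 on S has C(6, 2) = 15 edges. P[all 15 edges red] = (1/2)^15, and likewise for blue, so P[monochromatic] = 2·(1/2)^15 = 2^{1 − 15} = 1/16384.
By linearity of expectation: E[X] = C(38, 6) · 2^{1 − 15} = 2760681 · 1/16384 = 2760681/16384.
Numerically: E[X] ≈ 168.4986.

E[X] = C(38,6)·2^(1−C(6,2)) = 2760681/16384 ≈ 168.4986.


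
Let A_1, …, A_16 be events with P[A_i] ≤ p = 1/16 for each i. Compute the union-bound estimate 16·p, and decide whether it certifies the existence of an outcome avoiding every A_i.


Union bound: P[∪_{i=1}^{16} A_i] ≤ Σ_i P[A_i] ≤ 16·p = 16·(1/16) = 1.
Numerically: 1 ≈ 1.000000.
Is 1 < 1? NO.
Since the bound 1 is ≥ 1, the union bound is uninformative here; it does NOT by itself certify existence.

16·p = 1 ≈ 1.000000; existence NOT certified by the union bound.


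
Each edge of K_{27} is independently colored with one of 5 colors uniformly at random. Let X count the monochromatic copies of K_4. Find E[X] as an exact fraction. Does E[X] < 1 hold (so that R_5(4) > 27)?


E[X] = C(27, 4) · 5^{1 − 6} = 17550 · 5^{−5} = 17550/3125.
As a reduced fraction: E[X] = 702/125 ≈ 5.6160000.
Is E[X] < 1? NO.
Since E[X] ≥ 1, the first-moment bound is inconclusive at n = 27; it does NOT by itself certify R_5(4) > 27.

E[X] = 702/125 ≈ 5.6160000; E[X] ≥ 1; first-moment method inconclusive here.


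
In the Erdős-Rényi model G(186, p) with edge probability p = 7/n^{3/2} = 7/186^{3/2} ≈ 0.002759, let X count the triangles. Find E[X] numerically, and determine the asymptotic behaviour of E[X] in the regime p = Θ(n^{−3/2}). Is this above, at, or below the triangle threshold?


Number of potential triangles: C(186, 3) = 1055240.
Each occurs with probability p³ ≈ (0.002759)³ ≈ 2.101289e-08.
By linearity: E[X] = C(186, 3)·p³ ≈ 1055240 · 2.101289e-08 ≈ 0.0222.
Since α = 3/2 > 1, p = c/n^{3/2} = o(1/n) is below the triangle threshold p ~ 1/n. Asymptotically E[X] ~ (c³/6)·n^{3(1−α)} = (7³/6)·n^{-1.5} → 0, so by Markov's inequality G has no triangles w.h.p.

E[X] ≈ 0.0222; in regime p = Θ(1/n^{3/2}) E[X] tends to 0 (below the triangle threshold p ~ 1/n).


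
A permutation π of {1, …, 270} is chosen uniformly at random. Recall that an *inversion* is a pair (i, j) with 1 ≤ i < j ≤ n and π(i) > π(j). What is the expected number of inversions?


Write X = Σ X_I over the C(270, 2) = 36315 pairs i < j, with X_I the indicator of one inversion.
There are 36315 indicators.
For each fixed pair i < j, the values π(i) and π(j) are two distinct elements of {1, …, 270} in uniformly random order; by symmetry P[π(i) > π(j)] = 1/2.
By linearity: E[X] = 36315 · (1/2) = C(270, 2) · (1/2) = 36315/2 = 36315/2 ≈ 18157.500000.

E[X] = 36315/2 = 18157.500000.


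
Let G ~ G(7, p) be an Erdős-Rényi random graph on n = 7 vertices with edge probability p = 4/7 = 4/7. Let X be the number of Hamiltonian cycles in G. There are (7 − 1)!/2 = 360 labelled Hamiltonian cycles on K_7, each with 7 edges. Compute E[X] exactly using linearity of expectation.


K_7 has (7 − 1)!/2 = 360 labelled Hamiltonian cycles.
For each such Hamiltonian cycle H, let X_H = 1 if all 7 edges of H are present in G. Then P[X_H = 1] = p^{7} = (4/7)^{7} = 16384/823543.
By linearity of expectation: E[X] = Σ_H E[X_H] = 360 · p^{7} = 360 · 16384/823543 = 5898240/823543.
Numerically: E[X] ≈ 7.162.

E[X] = 360 · (4/7)^{7} = 5898240/823543 ≈ 7.162.


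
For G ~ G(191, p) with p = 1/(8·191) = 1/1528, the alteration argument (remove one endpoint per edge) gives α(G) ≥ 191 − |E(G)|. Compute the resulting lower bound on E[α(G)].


E[|E(G)|] = C(191, 2)·p = 18145 · (1/1528) = 95/8.
E[α(G)] ≥ n − E[|E(G)|] = 191 − 95/8 = 1433/8.
Numerically: ≈ 179.12500.
(This is only a lower bound; the true E[α(G)] may be larger.)

E[α(G)] ≥ 1433/8 ≈ 179.12500.


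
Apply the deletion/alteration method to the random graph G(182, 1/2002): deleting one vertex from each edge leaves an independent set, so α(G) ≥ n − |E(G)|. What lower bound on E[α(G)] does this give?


E[|E(G)|] = C(182, 2)·p = 16471 · (1/2002) = 181/22.
E[α(G)] ≥ n − E[|E(G)|] = 182 − 181/22 = 3823/22.
Numerically: ≈ 173.77273.
(This is only a lower bound; the true E[α(G)] may be larger.)

E[α(G)] ≥ 3823/22 ≈ 173.77273.


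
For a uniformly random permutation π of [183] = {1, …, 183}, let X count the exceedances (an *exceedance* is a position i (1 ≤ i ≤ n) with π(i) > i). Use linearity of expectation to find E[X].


Write X = Σ_{i=1}^{183} X_i, where X_i = 1_{π(i) > i}.
For each fixed i, π(i) is uniform over {1, …, 183} (marginal of a uniform permutation), so P[π(i) > i] = (n − i)/n. Summing: Σ_{i=1}^{183} (n − i)/n = (0 + 1 + … + 182)/183 = 183(183 − 1)/(2·183) = (183 − 1)/2.
Hence E[X] = Σ_{i=1}^{183} (183 − i)/183 = 91 ≈ 91.00000.

E[X] = 91 = 91.00000.


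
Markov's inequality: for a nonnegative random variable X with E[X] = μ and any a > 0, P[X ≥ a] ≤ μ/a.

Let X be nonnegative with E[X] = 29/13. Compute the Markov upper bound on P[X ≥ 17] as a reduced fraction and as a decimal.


μ = E[X] = 29/13, a = 17.
Markov: P[X ≥ 17] ≤ μ/a = (29/13)/17 = 29/221.
Numerically: ≈ 0.131.
(Since a = 17 > μ = 2.231, the bound 29/221 is < 1 and informative.)

P[X ≥ 17] ≤ 29/221 ≈ 0.131.


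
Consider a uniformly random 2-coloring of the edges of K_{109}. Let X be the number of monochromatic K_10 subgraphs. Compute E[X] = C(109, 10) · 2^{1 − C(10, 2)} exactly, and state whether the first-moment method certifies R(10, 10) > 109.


E[X] = C(109, 10) · 2^{1 − 45} = 42634215112710 · 2^{−44} = 42634215112710/17592186044416.
As a reduced fraction: E[X] = 21317107556355/8796093022208 ≈ 2.4235.
Is E[X] < 1? NO.
Since E[X] ≥ 1, the first-moment bound is inconclusive at n = 109; it does NOT by itself certify R(10, 10) > 109.

E[X] = 21317107556355/8796093022208 ≈ 2.4235; E[X] ≥ 1; first-moment method inconclusive here.


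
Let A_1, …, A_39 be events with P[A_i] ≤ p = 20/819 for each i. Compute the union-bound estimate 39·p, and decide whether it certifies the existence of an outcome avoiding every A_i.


Union bound: P[∪_{i=1}^{39} A_i] ≤ Σ_i P[A_i] ≤ 39·p = 39·(20/819) = 20/21.
Numerically: 20/21 ≈ 0.9524.
Is 20/21 < 1? YES.
Since P[∪ A_i] ≤ 20/21 < 1, the complement has P[∩ A_i^c] ≥ 1 − 20/21 = 1/21 > 0, so some outcome avoids every A_i.

39·p = 20/21 ≈ 0.9524; existence CERTIFIED by the union bound.


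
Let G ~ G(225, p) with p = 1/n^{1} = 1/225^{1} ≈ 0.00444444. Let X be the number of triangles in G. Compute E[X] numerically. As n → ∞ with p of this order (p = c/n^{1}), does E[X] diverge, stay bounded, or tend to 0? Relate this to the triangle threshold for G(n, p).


Number of potential triangles: C(225, 3) = 1873200.
Each occurs with probability p³ ≈ (0.00444444)³ ≈ 8.77914952e-08.
By linearity: E[X] = C(225, 3)·p³ ≈ 1873200 · 8.77914952e-08 ≈ 0.164451.
Here α = 1, so p = 1/n is exactly at the triangle threshold p ~ 1/n. Asymptotically E[X] → c³/6 = 1³/6 = 1/6 ≈ 0.166667, a bounded constant. In this regime the triangle count is asymptotically Poisson(c³/6).

E[X] ≈ 0.164451; in regime p = Θ(1/n^{1}) E[X] stays bounded (at the triangle threshold p ~ 1/n).


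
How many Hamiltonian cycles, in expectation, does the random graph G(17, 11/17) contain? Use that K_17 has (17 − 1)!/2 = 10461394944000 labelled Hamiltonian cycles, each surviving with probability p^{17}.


K_17 has (17 − 1)!/2 = 10461394944000 labelled Hamiltonian cycles.
For each such Hamiltonian cycle H, let X_H = 1 if all 17 edges of H are present in G. Then P[X_H = 1] = p^{17} = (11/17)^{17} = 505447028499293771/827240261886336764177.
Summing the indicators: E[X] = Σ_H E[X_H] = 10461394944000 · p^{17} = 10461394944000 · 505447028499293771/827240261886336764177 = 5287680988402335763510093824000/827240261886336764177.
Numerically: E[X] ≈ 6.39e+09.

E[X] = 10461394944000 · (11/17)^{17} = 5287680988402335763510093824000/827240261886336764177 ≈ 6.39e+09.


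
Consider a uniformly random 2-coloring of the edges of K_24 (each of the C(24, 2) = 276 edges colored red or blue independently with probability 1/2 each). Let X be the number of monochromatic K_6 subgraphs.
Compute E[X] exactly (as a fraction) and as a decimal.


Let X = Σ_S X_S over the C(24, 6) = 134596 subsets S of size 6, where X_S = 1 if the K_6 on S is monochromatic.
For a fixed S, the K_6 on S has C(6, 2) = 15 edges. P[all 15 edges red] = (1/2)^15, and likewise for blue, so P[monochromatic] = 2·(1/2)^15 = 2^{1 − 15} = 1/16384.
Summing: E[X] = C(24, 6) · 2^{1 − 15} = 134596 · 1/16384 = 33649/4096.
Numerically: E[X] ≈ 8.215.

E[X] = C(24,6)·2^(1−C(6,2)) = 33649/4096 ≈ 8.215.


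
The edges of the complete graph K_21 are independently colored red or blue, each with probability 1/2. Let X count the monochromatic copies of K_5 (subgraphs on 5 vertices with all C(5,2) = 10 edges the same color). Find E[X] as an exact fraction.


Let X = Σ_S X_S over the C(21, 5) = 20349 subsets S of size 5, where X_S = 1 if the K_5 on S is monochromatic.
For a fixed S, the K_5 on S has C(5, 2) = 10 edges. P[all 10 edges red] = (1/2)^10, and likewise for blue, so P[monochromatic] = 2·(1/2)^10 = 2^{1 − 10} = 1/512.
By linearity: E[X] = C(21, 5) · 2^{1 − 10} = 20349 · 1/512 = 20349/512.
Numerically: E[X] ≈ 39.7441.

E[X] = C(21,5)·2^(1−C(5,2)) = 20349/512 ≈ 39.7441.


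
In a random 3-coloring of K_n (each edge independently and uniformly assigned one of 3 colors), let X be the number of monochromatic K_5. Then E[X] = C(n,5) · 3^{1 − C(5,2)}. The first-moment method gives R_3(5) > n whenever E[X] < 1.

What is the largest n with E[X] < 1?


We need C(n, 5) · 3^{1 − 10} < 1, i.e. C(n, 5) < 3^{10 − 1} = 19683.
Check values of n near the boundary:
  n = 19: C(19, 5) = 11628; 11628 < 19683? YES
  n = 20: C(20, 5) = 15504; 15504 < 19683? YES
  n = 21: C(21, 5) = 20349; 20349 < 19683? NO
  n = 22: C(22, 5) = 26334; 26334 < 19683? NO
The largest n with C(n, 5) < 19683 is n = 20 (where E[X] = 5168/6561 ≈ 0.78768). Hence R_3(5) > 20, i.e. R_3(5) ≥ 21.

Largest n = 20; hence R_3(5) > 20.


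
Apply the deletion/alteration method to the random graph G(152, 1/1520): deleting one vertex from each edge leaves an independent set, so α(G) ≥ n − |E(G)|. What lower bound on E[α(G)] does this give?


E[|E(G)|] = C(152, 2)·p = 11476 · (1/1520) = 151/20.
E[α(G)] ≥ n − E[|E(G)|] = 152 − 151/20 = 2889/20.
Numerically: ≈ 144.45000.
(This is only a lower bound; the true E[α(G)] may be larger.)

E[α(G)] ≥ 2889/20 ≈ 144.45000.


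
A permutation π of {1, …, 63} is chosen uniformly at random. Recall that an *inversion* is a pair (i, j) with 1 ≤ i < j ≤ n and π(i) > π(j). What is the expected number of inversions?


Write X = Σ X_I over the C(63, 2) = 1953 pairs i < j, with X_I the indicator of one inversion.
There are 1953 indicators.
For each fixed pair i < j, the values π(i) and π(j) are two distinct elements of {1, …, 63} in uniformly random order; by symmetry P[π(i) > π(j)] = 1/2.
By linearity: E[X] = 1953 · (1/2) = C(63, 2) · (1/2) = 1953/2 = 1953/2 ≈ 976.500.

E[X] = 1953/2 = 976.500.


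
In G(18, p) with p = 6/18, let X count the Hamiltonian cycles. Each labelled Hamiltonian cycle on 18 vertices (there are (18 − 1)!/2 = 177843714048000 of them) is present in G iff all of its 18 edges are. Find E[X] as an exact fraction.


K_18 has (18 − 1)!/2 = 177843714048000 labelled Hamiltonian cycles.
For each such Hamiltonian cycle H, let X_H = 1 if all 18 edges of H are present in G. Then P[X_H = 1] = p^{18} = (1/3)^{18} = 1/387420489.
Summing the indicators: E[X] = Σ_H E[X_H] = 177843714048000 · p^{18} = 177843714048000 · 1/387420489 = 243955712000/531441.
Numerically: E[X] ≈ 4.59e+05.

E[X] = 177843714048000 · (1/3)^{18} = 243955712000/531441 ≈ 4.59e+05.


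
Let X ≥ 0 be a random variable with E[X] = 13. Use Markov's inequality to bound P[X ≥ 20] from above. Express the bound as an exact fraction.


μ = E[X] = 13, a = 20.
Markov: P[X ≥ 20] ≤ μ/a = (13)/20 = 13/20.
Numerically: ≈ 0.6500.
(Since a = 20 > μ = 13.0000, the bound 13/20 is < 1 and informative.)

P[X ≥ 20] ≤ 13/20 ≈ 0.6500.


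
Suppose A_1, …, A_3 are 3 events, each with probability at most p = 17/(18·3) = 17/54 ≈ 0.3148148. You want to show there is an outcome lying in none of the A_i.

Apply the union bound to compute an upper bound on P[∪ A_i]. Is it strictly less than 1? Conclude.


Union bound: P[∪_{i=1}^{3} A_i] ≤ Σ_i P[A_i] ≤ 3·p = 3·(17/54) = 17/18.
Numerically: 17/18 ≈ 0.9444444.
Is 17/18 < 1? YES.
Since P[∪ A_i] ≤ 17/18 < 1, the complement has P[∩ A_i^c] ≥ 1 − 17/18 = 1/18 > 0, so some outcome avoids every A_i.

3·p = 17/18 ≈ 0.9444444; existence CERTIFIED by the union bound.


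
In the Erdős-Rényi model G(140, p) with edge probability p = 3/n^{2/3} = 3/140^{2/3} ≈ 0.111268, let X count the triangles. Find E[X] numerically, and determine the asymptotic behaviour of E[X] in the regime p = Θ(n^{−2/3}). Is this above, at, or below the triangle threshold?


Number of potential triangles: C(140, 3) = 447580.
Each occurs with probability p³ ≈ (0.111268)³ ≈ 1.37755102e-03.
By linearity: E[X] = C(140, 3)·p³ ≈ 447580 · 1.37755102e-03 ≈ 616.564286.
Since α = 2/3 < 1, p = c/n^{2/3} ≫ 1/n is above the triangle threshold p ~ 1/n. Asymptotically E[X] ~ (c³/6)·n^{3(1−α)} = (3³/6)·n^{1} → ∞; triangles are abundant w.h.p.

E[X] ≈ 616.564286; in regime p = Θ(1/n^{2/3}) E[X] diverges (above the triangle threshold p ~ 1/n).


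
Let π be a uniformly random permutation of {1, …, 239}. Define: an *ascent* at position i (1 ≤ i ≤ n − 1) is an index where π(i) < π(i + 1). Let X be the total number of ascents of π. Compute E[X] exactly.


Write X = Σ X_I over i = 1, …, 238, with X_I the indicator of one ascent.
There are 238 indicators.
For each fixed i, the pair (π(i), π(i+1)) is a uniformly random ordered pair of distinct values from {1, …, 239}; by symmetry P[π(i) < π(i+1)] = 1/2.
By linearity: E[X] = 238 · (1/2) = (239 − 1) · (1/2) = 119 ≈ 119.000000.

E[X] = 119 = 119.000000.


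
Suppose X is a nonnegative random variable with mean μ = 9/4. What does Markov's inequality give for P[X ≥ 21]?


μ = E[X] = 9/4, a = 21.
Markov: P[X ≥ 21] ≤ μ/a = (9/4)/21 = 3/28.
Numerically: ≈ 0.10714.
(Since a = 21 > μ = 2.25000, the bound 3/28 is < 1 and informative.)

P[X ≥ 21] ≤ 3/28 ≈ 0.10714.


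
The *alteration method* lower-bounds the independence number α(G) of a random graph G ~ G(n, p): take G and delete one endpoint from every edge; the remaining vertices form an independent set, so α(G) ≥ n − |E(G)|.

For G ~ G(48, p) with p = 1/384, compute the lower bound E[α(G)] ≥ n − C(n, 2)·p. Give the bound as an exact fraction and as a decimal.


E[|E(G)|] = C(48, 2)·p = 1128 · (1/384) = 47/16.
E[α(G)] ≥ n − E[|E(G)|] = 48 − 47/16 = 721/16.
Numerically: ≈ 45.062.
(This is only a lower bound; the true E[α(G)] may be larger.)

E[α(G)] ≥ 721/16 ≈ 45.062.


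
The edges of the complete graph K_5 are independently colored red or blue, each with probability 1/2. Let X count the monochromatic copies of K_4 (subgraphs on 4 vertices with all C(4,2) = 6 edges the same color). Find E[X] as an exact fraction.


Let X = Σ_S X_S over the C(5, 4) = 5 subsets S of size 4, where X_S = 1 if the K_4 on S is monochromatic.
For a fixed S, the K_4 on S has C(4, 2) = 6 edges. P[all 6 edges red] = (1/2)^6, and likewise for blue, so P[monochromatic] = 2·(1/2)^6 = 2^{1 − 6} = 1/32.
Summing: E[X] = C(5, 4) · 2^{1 − 6} = 5 · 1/32 = 5/32.
Numerically: E[X] ≈ 0.156.

E[X] = C(5,4)·2^(1−C(4,2)) = 5/32 ≈ 0.156.


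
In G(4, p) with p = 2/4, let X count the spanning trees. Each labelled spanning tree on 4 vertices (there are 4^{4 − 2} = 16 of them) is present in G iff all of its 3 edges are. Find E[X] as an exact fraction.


K_4 has 4^{4 − 2} = 16 labelled spanning trees.
For each such spanning tree H, let X_H = 1 if all 3 edges of H are present in G. Then P[X_H = 1] = p^{3} = (1/2)^{3} = 1/8.
By linearity of expectation: E[X] = Σ_H E[X_H] = 16 · p^{3} = 16 · 1/8 = 2.
Numerically: E[X] ≈ 2.

E[X] = 16 · (1/2)^{3} = 2 ≈ 2.


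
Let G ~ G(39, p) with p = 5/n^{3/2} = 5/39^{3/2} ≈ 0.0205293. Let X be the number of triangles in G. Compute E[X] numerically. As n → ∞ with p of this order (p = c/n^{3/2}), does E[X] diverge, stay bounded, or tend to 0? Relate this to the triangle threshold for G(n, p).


Number of potential triangles: C(39, 3) = 9139.
Each occurs with probability p³ ≈ (0.0205293)³ ≈ 8.65205520e-06.
By linearity: E[X] = C(39, 3)·p³ ≈ 9139 · 8.65205520e-06 ≈ 0.079071.
Since α = 3/2 > 1, p = c/n^{3/2} = o(1/n) is below the triangle threshold p ~ 1/n. Asymptotically E[X] ~ (c³/6)·n^{3(1−α)} = (5³/6)·n^{-1.5} → 0, so by Markov's inequality G has no triangles w.h.p.

E[X] ≈ 0.079071; in regime p = Θ(1/n^{3/2}) E[X] tends to 0 (below the triangle threshold p ~ 1/n).


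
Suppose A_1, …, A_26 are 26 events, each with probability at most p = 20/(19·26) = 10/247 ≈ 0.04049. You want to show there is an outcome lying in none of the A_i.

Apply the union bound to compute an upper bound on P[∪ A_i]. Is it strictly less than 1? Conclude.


Union bound: P[∪_{i=1}^{26} A_i] ≤ Σ_i P[A_i] ≤ 26·p = 26·(10/247) = 20/19.
Numerically: 20/19 ≈ 1.05263.
Is 20/19 < 1? NO.
Since the bound 20/19 is ≥ 1, the union bound is uninformative here; it does NOT by itself certify existence.

26·p = 20/19 ≈ 1.05263; existence NOT certified by the union bound.


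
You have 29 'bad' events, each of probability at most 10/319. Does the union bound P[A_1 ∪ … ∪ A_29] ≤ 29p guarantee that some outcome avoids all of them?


Union bound: P[∪_{i=1}^{29} A_i] ≤ Σ_i P[A_i] ≤ 29·p = 29·(10/319) = 10/11.
Numerically: 10/11 ≈ 0.9091.
Is 10/11 < 1? YES.
Since P[∪ A_i] ≤ 10/11 < 1, the complement has P[∩ A_i^c] ≥ 1 − 10/11 = 1/11 > 0, so some outcome avoids every A_i.

29·p = 10/11 ≈ 0.9091; existence CERTIFIED by the union bound.


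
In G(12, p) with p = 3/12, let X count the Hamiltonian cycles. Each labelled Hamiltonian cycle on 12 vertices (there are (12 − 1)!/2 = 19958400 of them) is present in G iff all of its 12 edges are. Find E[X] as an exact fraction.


K_12 has (12 − 1)!/2 = 19958400 labelled Hamiltonian cycles.
For each such Hamiltonian cycle H, let X_H = 1 if all 12 edges of H are present in G. Then P[X_H = 1] = p^{12} = (1/4)^{12} = 1/16777216.
By linearity of expectation: E[X] = Σ_H E[X_H] = 19958400 · p^{12} = 19958400 · 1/16777216 = 155925/131072.
Numerically: E[X] ≈ 1.18961.

E[X] = 19958400 · (1/4)^{12} = 155925/131072 ≈ 1.18961.


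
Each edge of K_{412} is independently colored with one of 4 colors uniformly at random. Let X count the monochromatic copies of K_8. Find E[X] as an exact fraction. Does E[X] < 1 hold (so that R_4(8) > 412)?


E[X] = C(412, 8) · 4^{1 − 28} = 19229204065337145 · 4^{−27} = 19229204065337145/18014398509481984.
As a reduced fraction: E[X] = 19229204065337145/18014398509481984 ≈ 1.0674353.
Is E[X] < 1? NO.
Since E[X] ≥ 1, the first-moment bound is inconclusive at n = 412; it does NOT by itself certify R_4(8) > 412.

E[X] = 19229204065337145/18014398509481984 ≈ 1.0674353; E[X] ≥ 1; first-moment method inconclusive here.


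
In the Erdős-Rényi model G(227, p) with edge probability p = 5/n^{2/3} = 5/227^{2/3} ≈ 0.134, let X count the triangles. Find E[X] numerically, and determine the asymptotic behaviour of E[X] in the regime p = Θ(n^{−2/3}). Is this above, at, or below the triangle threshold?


Number of potential triangles: C(227, 3) = 1923825.
Each occurs with probability p³ ≈ (0.134)³ ≈ 2.42582e-03.
By linearity: E[X] = C(227, 3)·p³ ≈ 1923825 · 2.42582e-03 ≈ 4666.850.
Since α = 2/3 < 1, p = c/n^{2/3} ≫ 1/n is above the triangle threshold p ~ 1/n. Asymptotically E[X] ~ (c³/6)·n^{3(1−α)} = (5³/6)·n^{1} → ∞; triangles are abundant w.h.p.

E[X] ≈ 4666.850; in regime p = Θ(1/n^{2/3}) E[X] diverges (above the triangle threshold p ~ 1/n).


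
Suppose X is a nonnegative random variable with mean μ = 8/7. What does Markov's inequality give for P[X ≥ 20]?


μ = E[X] = 8/7, a = 20.
Markov: P[X ≥ 20] ≤ μ/a = (8/7)/20 = 2/35.
Numerically: ≈ 0.05714.
(Since a = 20 > μ = 1.14286, the bound 2/35 is < 1 and informative.)

P[X ≥ 20] ≤ 2/35 ≈ 0.05714.


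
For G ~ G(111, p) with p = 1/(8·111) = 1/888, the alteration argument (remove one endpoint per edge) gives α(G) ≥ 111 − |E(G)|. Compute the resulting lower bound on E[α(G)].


E[|E(G)|] = C(111, 2)·p = 6105 · (1/888) = 55/8.
E[α(G)] ≥ n − E[|E(G)|] = 111 − 55/8 = 833/8.
Numerically: ≈ 104.12500.
(This is only a lower bound; the true E[α(G)] may be larger.)

E[α(G)] ≥ 833/8 ≈ 104.12500.


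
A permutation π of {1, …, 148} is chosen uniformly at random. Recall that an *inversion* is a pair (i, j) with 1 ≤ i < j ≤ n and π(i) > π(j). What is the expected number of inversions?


Write X = Σ X_I over the C(148, 2) = 10878 pairs i < j, with X_I the indicator of one inversion.
There are 10878 indicators.
For each fixed pair i < j, the values π(i) and π(j) are two distinct elements of {1, …, 148} in uniformly random order; by symmetry P[π(i) > π(j)] = 1/2.
By linearity: E[X] = 10878 · (1/2) = C(148, 2) · (1/2) = 10878/2 = 5439 ≈ 5439.00000.

E[X] = 5439 = 5439.00000.


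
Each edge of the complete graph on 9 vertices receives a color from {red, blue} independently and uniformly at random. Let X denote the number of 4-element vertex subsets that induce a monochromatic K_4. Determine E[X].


Let X = Σ_S X_S over the C(9, 4) = 126 subsets S of size 4, where X_S = 1 if the K_4 on S is monochromatic.
For a fixed S, the K_4 on S has C(4, 2) = 6 edges. P[all 6 edges red] = (1/2)^6, and likewise for blue, so P[monochromatic] = 2·(1/2)^6 = 2^{1 − 6} = 1/32.
By linearity: E[X] = C(9, 4) · 2^{1 − 6} = 126 · 1/32 = 63/16.
Numerically: E[X] ≈ 3.937500.

E[X] = C(9,4)·2^(1−C(4,2)) = 63/16 ≈ 3.937500.


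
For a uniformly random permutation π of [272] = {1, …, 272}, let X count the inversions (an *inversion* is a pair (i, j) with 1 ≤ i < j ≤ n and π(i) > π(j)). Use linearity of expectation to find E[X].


Write X = Σ X_I over the C(272, 2) = 36856 pairs i < j, with X_I the indicator of one inversion.
There are 36856 indicators.
For each fixed pair i < j, the values π(i) and π(j) are two distinct elements of {1, …, 272} in uniformly random order; by symmetry P[π(i) > π(j)] = 1/2.
By linearity: E[X] = 36856 · (1/2) = C(272, 2) · (1/2) = 36856/2 = 18428 ≈ 18428.000.

E[X] = 18428 = 18428.000.


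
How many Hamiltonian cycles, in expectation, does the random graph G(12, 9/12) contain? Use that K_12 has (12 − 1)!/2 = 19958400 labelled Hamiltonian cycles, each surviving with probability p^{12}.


K_12 has (12 − 1)!/2 = 19958400 labelled Hamiltonian cycles.
For each such Hamiltonian cycle H, let X_H = 1 if all 12 edges of H are present in G. Then P[X_H = 1] = p^{12} = (3/4)^{12} = 531441/16777216.
By linearity of expectation: E[X] = Σ_H E[X_H] = 19958400 · p^{12} = 19958400 · 531441/16777216 = 82864937925/131072.
Numerically: E[X] ≈ 6.32e+05.

E[X] = 19958400 · (3/4)^{12} = 82864937925/131072 ≈ 6.32e+05.


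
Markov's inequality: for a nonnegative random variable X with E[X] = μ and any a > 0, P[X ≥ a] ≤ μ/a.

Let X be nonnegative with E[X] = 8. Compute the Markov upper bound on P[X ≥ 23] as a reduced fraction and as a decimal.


μ = E[X] = 8, a = 23.
Markov: P[X ≥ 23] ≤ μ/a = (8)/23 = 8/23.
Numerically: ≈ 0.34783.
(Since a = 23 > μ = 8.00000, the bound 8/23 is < 1 and informative.)

P[X ≥ 23] ≤ 8/23 ≈ 0.34783.


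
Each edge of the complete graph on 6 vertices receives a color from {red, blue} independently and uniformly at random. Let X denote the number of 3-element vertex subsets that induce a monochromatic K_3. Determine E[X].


Let X = Σ_S X_S over the C(6, 3) = 20 subsets S of size 3, where X_S = 1 if the K_3 on S is monochromatic.
For a fixed S, the K_3 on S has C(3, 2) = 3 edges. P[all 3 edges red] = (1/2)^3, and likewise for blue, so P[monochromatic] = 2·(1/2)^3 = 2^{1 − 3} = 1/4.
By linearity: E[X] = C(6, 3) · 2^{1 − 3} = 20 · 1/4 = 5.
Numerically: E[X] ≈ 5.00000.

E[X] = C(6,3)·2^(1−C(3,2)) = 5 ≈ 5.00000.


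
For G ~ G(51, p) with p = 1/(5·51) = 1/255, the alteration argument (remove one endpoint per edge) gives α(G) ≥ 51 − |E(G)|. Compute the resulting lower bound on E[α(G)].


E[|E(G)|] = C(51, 2)·p = 1275 · (1/255) = 5.
E[α(G)] ≥ n − E[|E(G)|] = 51 − 5 = 46.
Numerically: ≈ 46.000.
(This is only a lower bound; the true E[α(G)] may be larger.)

E[α(G)] ≥ 46 ≈ 46.000.


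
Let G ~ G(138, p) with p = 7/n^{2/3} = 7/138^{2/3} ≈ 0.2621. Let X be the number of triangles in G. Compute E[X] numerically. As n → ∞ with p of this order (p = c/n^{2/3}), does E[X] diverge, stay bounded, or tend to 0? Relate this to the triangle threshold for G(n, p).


Number of potential triangles: C(138, 3) = 428536.
Each occurs with probability p³ ≈ (0.2621)³ ≈ 1.801092e-02.
By linearity: E[X] = C(138, 3)·p³ ≈ 428536 · 1.801092e-02 ≈ 7718.3285.
Since α = 2/3 < 1, p = c/n^{2/3} ≫ 1/n is above the triangle threshold p ~ 1/n. Asymptotically E[X] ~ (c³/6)·n^{3(1−α)} = (7³/6)·n^{1} → ∞; triangles are abundant w.h.p.

E[X] ≈ 7718.3285; in regime p = Θ(1/n^{2/3}) E[X] diverges (above the triangle threshold p ~ 1/n).


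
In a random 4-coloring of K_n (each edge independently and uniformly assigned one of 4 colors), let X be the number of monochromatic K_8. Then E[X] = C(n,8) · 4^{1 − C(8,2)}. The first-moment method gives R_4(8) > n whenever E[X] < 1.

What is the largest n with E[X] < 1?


We need C(n, 8) · 4^{1 − 28} < 1, i.e. C(n, 8) < 4^{28 − 1} = 18014398509481984.
Check values of n near the boundary:
  n = 407: C(407, 8) = 17424959239309050; 17424959239309050 < 18014398509481984? YES
  n = 408: C(408, 8) = 17773458424095231; 17773458424095231 < 18014398509481984? YES
  n = 409: C(409, 8) = 18128041135797879; 18128041135797879 < 18014398509481984? NO
The largest n with C(n, 8) < 18014398509481984 is n = 408 (where E[X] = 17773458424095231/18014398509481984 ≈ 0.98663). Hence R_4(8) > 408, i.e. R_4(8) ≥ 409.

Largest n = 408; hence R_4(8) > 408.


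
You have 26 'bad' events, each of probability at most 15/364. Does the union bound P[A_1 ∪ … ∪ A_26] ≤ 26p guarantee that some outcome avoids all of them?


Union bound: P[∪_{i=1}^{26} A_i] ≤ Σ_i P[A_i] ≤ 26·p = 26·(15/364) = 15/14.
Numerically: 15/14 ≈ 1.07143.
Is 15/14 < 1? NO.
Since the bound 15/14 is ≥ 1, the union bound is uninformative here; it does NOT by itself certify existence.

26·p = 15/14 ≈ 1.07143; existence NOT certified by the union bound.


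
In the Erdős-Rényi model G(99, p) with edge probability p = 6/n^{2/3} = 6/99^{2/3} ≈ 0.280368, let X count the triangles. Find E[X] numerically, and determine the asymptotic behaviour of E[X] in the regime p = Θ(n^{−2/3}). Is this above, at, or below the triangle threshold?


Number of potential triangles: C(99, 3) = 156849.
Each occurs with probability p³ ≈ (0.280368)³ ≈ 2.20385675e-02.
By linearity: E[X] = C(99, 3)·p³ ≈ 156849 · 2.20385675e-02 ≈ 3456.727273.
Since α = 2/3 < 1, p = c/n^{2/3} ≫ 1/n is above the triangle threshold p ~ 1/n. Asymptotically E[X] ~ (c³/6)·n^{3(1−α)} = (6³/6)·n^{1} → ∞; triangles are abundant w.h.p.

E[X] ≈ 3456.727273; in regime p = Θ(1/n^{2/3}) E[X] diverges (above the triangle threshold p ~ 1/n).
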